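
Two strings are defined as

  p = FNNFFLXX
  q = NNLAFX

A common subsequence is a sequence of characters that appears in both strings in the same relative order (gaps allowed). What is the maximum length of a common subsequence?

Taking N [2,1], then N [3,2], then F [5,5], then X [8,6] gives a common subsequence of length 4. dp[8][6] = 4 confirms this is the maximum.

4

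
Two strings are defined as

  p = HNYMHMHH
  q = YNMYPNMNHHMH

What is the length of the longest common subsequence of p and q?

Taking N (p #2, q #2) → Y (p #3, q #4) → M (p #4, q #7) → H (p #5, q #10) → M (p #6, q #11) → H (p #8, q #12) gives a common subsequence of length 6. The LCS DP gives dp[8][12] = 6, so this is optimal.

6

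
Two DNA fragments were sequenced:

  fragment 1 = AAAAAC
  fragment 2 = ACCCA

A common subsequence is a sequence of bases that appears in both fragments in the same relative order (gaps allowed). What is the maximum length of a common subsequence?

Let dp[i][j] be the LCS length of the first i bases of fragment 1 and the first j bases of fragment 2. dp[i][j] = dp[i-1][j-1]+1 when the i-th and j-th bases match, else max(dp[i-1][j], dp[i][j-1]).
    ·  A  C  C  C  A
 ·  0  0  0  0  0  0
 A  0  1  1  1  1  1
 A  0  1  1  1  1  2
 A  0  1  1  1  1  2
 A  0  1  1  1  1  2
 A  0  1  1  1  1  2
 C  0  1  2  2  2  2
dp[6][5] = 2. One LCS (by backtracking along matches): AA.

2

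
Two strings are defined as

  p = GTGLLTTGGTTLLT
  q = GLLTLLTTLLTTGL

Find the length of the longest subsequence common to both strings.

One common subsequence of length 9: G at p[1]=q[1], T at p[2]=q[4], L at p[4]=q[5], L at p[5]=q[6], T at p[6]=q[7], T at p[7]=q[8], T at p[10]=q[11], T at p[11]=q[12], L at p[13]=q[14]. dp[14][14] = 9 confirms this is the maximum.

9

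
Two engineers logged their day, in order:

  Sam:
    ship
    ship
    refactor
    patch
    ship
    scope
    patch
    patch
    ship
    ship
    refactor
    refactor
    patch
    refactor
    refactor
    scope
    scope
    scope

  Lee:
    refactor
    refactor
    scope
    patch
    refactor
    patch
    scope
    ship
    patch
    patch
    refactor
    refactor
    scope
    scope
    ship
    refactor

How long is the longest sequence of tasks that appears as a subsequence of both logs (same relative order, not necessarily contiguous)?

Pick refactor at Sam[3]=Lee[2] → scope at Sam[6]=Lee[3] → patch at Sam[7]=Lee[4] → patch at Sam[8]=Lee[6] → ship at Sam[9]=Lee[8] → patch at Sam[13]=Lee[10] → refactor at Sam[14]=Lee[11] → refactor at Sam[15]=Lee[12] → scope at Sam[16]=Lee[13] → scope at Sam[17]=Lee[14]; all 10 tasks appear in both, in order. Since dp[18][16] = 10, nothing longer is possible.

10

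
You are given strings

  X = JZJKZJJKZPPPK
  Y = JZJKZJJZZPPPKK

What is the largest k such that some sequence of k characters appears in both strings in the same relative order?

Match J at X[1]=Y[1]; then Z at X[2]=Y[2]; then J at X[3]=Y[3]; then K at X[4]=Y[4]; then Z at X[5]=Y[5]; then J at X[6]=Y[6]; then J at X[7]=Y[7]; then Z at X[9]=Y[9]; then P at X[10]=Y[10]; then P at X[11]=Y[11]; then P at X[12]=Y[12]; then K at X[13]=Y[14] — 12 characters in the same relative order in both. The LCS DP gives dp[13][14] = 12, so this is optimal.

12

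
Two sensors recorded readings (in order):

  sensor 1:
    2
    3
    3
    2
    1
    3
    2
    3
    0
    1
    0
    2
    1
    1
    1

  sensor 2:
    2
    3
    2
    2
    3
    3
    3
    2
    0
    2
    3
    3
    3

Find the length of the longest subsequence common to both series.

Taking 2 (sensor 1 #1, sensor 2 #4), 3 (sensor 1 #2, sensor 2 #5), 3 (sensor 1 #3, sensor 2 #6), 3 (sensor 1 #6, sensor 2 #7), 2 (sensor 1 #7, sensor 2 #8), 0 (sensor 1 #11, sensor 2 #9), 2 (sensor 1 #12, sensor 2 #10) gives a common subsequence of length 7. dp[15][13] = 7 confirms this is the maximum.

7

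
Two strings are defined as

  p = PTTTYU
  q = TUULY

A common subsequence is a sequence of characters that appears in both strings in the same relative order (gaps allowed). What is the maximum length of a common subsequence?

One common subsequence of length 2: T (p #2, q #1), then Y (p #5, q #5), and the DP table's final entry dp[6][5] is also 2, so no common subsequence is longer.

2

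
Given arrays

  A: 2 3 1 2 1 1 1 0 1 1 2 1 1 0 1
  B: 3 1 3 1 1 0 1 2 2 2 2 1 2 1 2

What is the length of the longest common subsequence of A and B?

Match 3 [2,1], then 1 [3,2], then 1 [6,4], then 1 [7,5], then 0 [8,6], then 1 [9,7], then 1 [10,12], then 2 [11,13], then 1 [12,14] — 9 values in the same relative order in both. Since dp[15][15] = 9, nothing longer is possible.

9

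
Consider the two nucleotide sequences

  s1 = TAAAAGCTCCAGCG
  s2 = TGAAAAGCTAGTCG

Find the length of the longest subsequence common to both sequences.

12

Pick T at s1[1]=s2[1] → A at s1[2]=s2[3] → A at s1[3]=s2[4] → A at s1[4]=s2[5] → A at s1[5]=s2[6] → G at s1[6]=s2[7] → C at s1[7]=s2[8] → T at s1[8]=s2[9] → A at s1[11]=s2[10] → G at s1[12]=s2[11] → C at s1[13]=s2[13] → G at s1[14]=s2[14]; all 12 bases appear in both, in order, and the DP table's final entry dp[14][14] is also 12, so no common subsequence is longer.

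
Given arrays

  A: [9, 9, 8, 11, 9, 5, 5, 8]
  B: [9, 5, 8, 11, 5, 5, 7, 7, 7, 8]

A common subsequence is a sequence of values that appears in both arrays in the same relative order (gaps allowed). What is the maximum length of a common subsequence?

Match 9 [1,1]; then 8 [3,3]; then 11 [4,4]; then 5 [6,5]; then 5 [7,6]; then 8 [8,10] — 6 values in the same relative order in both. dp[8][10] = 6 confirms this is the maximum.

6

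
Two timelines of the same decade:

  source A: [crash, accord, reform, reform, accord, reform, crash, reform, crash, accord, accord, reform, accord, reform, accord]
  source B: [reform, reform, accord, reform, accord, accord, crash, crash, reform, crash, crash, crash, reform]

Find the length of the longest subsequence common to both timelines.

8

One common subsequence of length 8: reform (source A #3, source B #1); then reform (source A #4, source B #2); then accord (source A #5, source B #3); then reform (source A #6, source B #4); then crash (source A #7, source B #8); then reform (source A #8, source B #9); then crash (source A #9, source B #12); then reform (source A #14, source B #13). The LCS DP gives dp[15][13] = 8, so this is optimal.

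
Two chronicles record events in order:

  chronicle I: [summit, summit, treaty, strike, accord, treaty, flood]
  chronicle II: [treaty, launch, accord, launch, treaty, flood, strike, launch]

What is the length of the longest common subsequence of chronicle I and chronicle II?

Match treaty (chronicle I #3, chronicle II #1), accord (chronicle I #5, chronicle II #3), treaty (chronicle I #6, chronicle II #5), flood (chronicle I #7, chronicle II #6) — 4 events in the same relative order in both. dp[7][8] = 4 confirms this is the maximum.

4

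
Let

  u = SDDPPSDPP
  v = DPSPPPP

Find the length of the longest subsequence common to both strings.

Let dp[i][j] be the LCS length of the first i characters of u and the first j characters of v. dp[i][j] = dp[i-1][j-1]+1 when the i-th and j-th characters match, else max(dp[i-1][j], dp[i][j-1]).
    ·  D  P  S  P  P  P  P
 ·  0  0  0  0  0  0  0  0
 S  0  0  0  1  1  1  1  1
 D  0  1  1  1  1  1  1  1
 D  0  1  1  1  1  1  1  1
 P  0  1  2  2  2  2  2  2
 P  0  1  2  2  3  3  3  3
 S  0  1  2  3  3  3  3  3
 D  0  1  2  3  3  3  3  3
 P  0  1  2  3  4  4  4  4
 P  0  1  2  3  4  5  5  5
dp[9][7] = 5. One LCS (by backtracking along matches): SPPPP.

5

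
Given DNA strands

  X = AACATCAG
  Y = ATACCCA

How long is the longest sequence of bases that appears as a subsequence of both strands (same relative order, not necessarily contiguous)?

Match A [1,1]; then A [2,3]; then C [3,5]; then C [6,6]; then A [7,7] — 5 bases in the same relative order in both. dp[8][7] = 5 confirms this is the maximum.

5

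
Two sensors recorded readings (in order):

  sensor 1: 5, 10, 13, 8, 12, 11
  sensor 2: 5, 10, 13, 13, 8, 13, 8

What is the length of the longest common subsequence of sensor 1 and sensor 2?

Let dp[i][j] be the LCS length of the first i values of sensor 1 and the first j values of sensor 2. dp[i][j] = dp[i-1][j-1]+1 when the i-th and j-th values match, else max(dp[i-1][j], dp[i][j-1]).
    ·  5 10 13 13  8 13  8
 ·  0  0  0  0  0  0  0  0
 5  0  1  1  1  1  1  1  1
10  0  1  2  2  2  2  2  2
13  0  1  2  3  3  3  3  3
 8  0  1  2  3  3  4  4  4
12  0  1  2  3  3  4  4  4
11  0  1  2  3  3  4  4  4
dp[6][7] = 4. One LCS (by backtracking along matches): 5, 10, 13, 8.

4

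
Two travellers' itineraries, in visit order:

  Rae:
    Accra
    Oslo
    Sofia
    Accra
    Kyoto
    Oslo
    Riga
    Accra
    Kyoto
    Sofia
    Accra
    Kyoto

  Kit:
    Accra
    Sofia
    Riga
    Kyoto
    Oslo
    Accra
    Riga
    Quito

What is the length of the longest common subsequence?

One common subsequence of length 5: Accra at Rae[1]=Kit[1] → Sofia at Rae[3]=Kit[2] → Kyoto at Rae[5]=Kit[4] → Oslo at Rae[6]=Kit[5] → Riga at Rae[7]=Kit[7]. The LCS DP gives dp[12][8] = 5, so this is optimal.

5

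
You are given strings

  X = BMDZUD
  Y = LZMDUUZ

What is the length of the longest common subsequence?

3

Pick M at X[2]=Y[3], D at X[3]=Y[4], Z at X[4]=Y[7]; all 3 characters appear in both, in order. dp[6][7] = 3 confirms this is the maximum.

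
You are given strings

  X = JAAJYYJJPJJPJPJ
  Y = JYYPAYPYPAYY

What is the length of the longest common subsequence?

Pick J (X #4, Y #1); then Y (X #5, Y #2); then Y (X #6, Y #3); then P (X #9, Y #4); then P (X #12, Y #7); then P (X #14, Y #9); all 6 characters appear in both, in order. Since dp[15][12] = 6, nothing longer is possible.

6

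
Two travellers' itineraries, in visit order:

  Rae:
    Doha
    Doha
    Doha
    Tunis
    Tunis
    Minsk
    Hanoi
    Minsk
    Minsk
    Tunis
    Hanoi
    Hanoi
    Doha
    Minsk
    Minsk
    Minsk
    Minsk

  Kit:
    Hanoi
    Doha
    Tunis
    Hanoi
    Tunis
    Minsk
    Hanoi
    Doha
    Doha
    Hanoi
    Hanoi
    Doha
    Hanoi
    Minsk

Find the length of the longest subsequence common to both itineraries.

9

Match Doha (Rae #3, Kit #2); then Tunis (Rae #4, Kit #3); then Tunis (Rae #5, Kit #5); then Minsk (Rae #6, Kit #6); then Hanoi (Rae #7, Kit #7); then Hanoi (Rae #11, Kit #10); then Hanoi (Rae #12, Kit #11); then Doha (Rae #13, Kit #12); then Minsk (Rae #17, Kit #14) — 9 stops in the same relative order in both. Since dp[17][14] = 9, nothing longer is possible.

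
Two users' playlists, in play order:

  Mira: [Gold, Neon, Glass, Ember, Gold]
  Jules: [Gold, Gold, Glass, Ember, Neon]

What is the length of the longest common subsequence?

3

Taking Gold (Mira #1, Jules #2) → Glass (Mira #3, Jules #3) → Ember (Mira #4, Jules #4) gives a common subsequence of length 3. dp[5][5] = 3 confirms this is the maximum.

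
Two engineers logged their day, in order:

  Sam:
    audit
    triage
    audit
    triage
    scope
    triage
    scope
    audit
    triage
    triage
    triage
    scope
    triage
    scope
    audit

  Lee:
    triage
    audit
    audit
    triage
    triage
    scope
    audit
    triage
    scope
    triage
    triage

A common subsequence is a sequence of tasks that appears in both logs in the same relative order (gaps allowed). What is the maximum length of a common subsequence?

9

Match audit at Sam[1]=Lee[2], audit at Sam[3]=Lee[3], triage at Sam[4]=Lee[4], triage at Sam[6]=Lee[5], scope at Sam[7]=Lee[6], audit at Sam[8]=Lee[7], triage at Sam[9]=Lee[8], triage at Sam[11]=Lee[10], triage at Sam[13]=Lee[11] — 9 tasks in the same relative order in both. dp[15][11] = 9 confirms this is the maximum.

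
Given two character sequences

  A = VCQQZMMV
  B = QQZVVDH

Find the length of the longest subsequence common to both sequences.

4

Pick Q [3,1]; then Q [4,2]; then Z [5,3]; then V [8,5]; all 4 characters appear in both, in order. Since dp[8][7] = 4, nothing longer is possible.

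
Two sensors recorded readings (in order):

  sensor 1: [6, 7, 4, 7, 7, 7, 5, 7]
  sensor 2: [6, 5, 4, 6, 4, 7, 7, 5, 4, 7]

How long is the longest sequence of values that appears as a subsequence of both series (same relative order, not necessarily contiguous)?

Pick 6 [1,4]; then 4 [3,5]; then 7 [5,6]; then 7 [6,7]; then 5 [7,8]; then 7 [8,10]; all 6 values appear in both, in order, and the DP table's final entry dp[8][10] is also 6, so no common subsequence is longer.

6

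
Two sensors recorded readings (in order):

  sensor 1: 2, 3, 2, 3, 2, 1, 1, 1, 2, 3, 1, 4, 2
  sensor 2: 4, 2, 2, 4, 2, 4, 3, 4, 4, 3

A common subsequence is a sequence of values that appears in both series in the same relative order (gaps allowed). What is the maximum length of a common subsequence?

5

Let dp[i][j] be the LCS length of the first i values of sensor 1 and the first j values of sensor 2. dp[i][j] = dp[i-1][j-1]+1 when the i-th and j-th values match, else max(dp[i-1][j], dp[i][j-1]).
    ·  4  2  2  4  2  4  3  4  4  3
 ·  0  0  0  0  0  0  0  0  0  0  0
 2  0  0  1  1  1  1  1  1  1  1  1
 3  0  0  1  1  1  1  1  2  2  2  2
 2  0  0  1  2  2  2  2  2  2  2  2
 3  0  0  1  2  2  2  2  3  3  3  3
 2  0  0  1  2  2  3  3  3  3  3  3
 1  0  0  1  2  2  3  3  3  3  3  3
 1  0  0  1  2  2  3  3  3  3  3  3
 1  0  0  1  2  2  3  3  3  3  3  3
 2  0  0  1  2  2  3  3  3  3  3  3
 3  0  0  1  2  2  3  3  4  4  4  4
 1  0  0  1  2  2  3  3  4  4  4  4
 4  0  1  1  2  3  3  4  4  5  5  5
 2  0  1  2  2  3  4  4  4  5  5  5
dp[13][10] = 5. One LCS (by backtracking along matches): 2, 2, 2, 3, 4.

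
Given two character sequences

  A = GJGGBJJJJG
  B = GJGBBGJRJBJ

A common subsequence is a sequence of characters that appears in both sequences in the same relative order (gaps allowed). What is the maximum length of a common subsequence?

One common subsequence of length 7: G at A[1]=B[1], then J at A[2]=B[2], then G at A[3]=B[3], then G at A[4]=B[6], then J at A[6]=B[7], then J at A[7]=B[9], then J at A[9]=B[11]. Since dp[10][11] = 7, nothing longer is possible.

7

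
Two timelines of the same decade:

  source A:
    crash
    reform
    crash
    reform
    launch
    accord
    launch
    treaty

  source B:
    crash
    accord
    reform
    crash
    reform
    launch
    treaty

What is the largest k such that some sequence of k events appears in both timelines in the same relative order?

Pick crash [1,1]; then reform [2,3]; then crash [3,4]; then reform [4,5]; then launch [7,6]; then treaty [8,7]; all 6 events appear in both, in order. Since dp[8][7] = 6, nothing longer is possible.

6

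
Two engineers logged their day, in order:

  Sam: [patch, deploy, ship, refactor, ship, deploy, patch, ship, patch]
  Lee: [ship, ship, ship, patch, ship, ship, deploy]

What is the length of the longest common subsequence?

One common subsequence of length 4: patch (Sam #1, Lee #4), then ship (Sam #3, Lee #5), then ship (Sam #5, Lee #6), then deploy (Sam #6, Lee #7). The LCS DP gives dp[9][7] = 4, so this is optimal.

4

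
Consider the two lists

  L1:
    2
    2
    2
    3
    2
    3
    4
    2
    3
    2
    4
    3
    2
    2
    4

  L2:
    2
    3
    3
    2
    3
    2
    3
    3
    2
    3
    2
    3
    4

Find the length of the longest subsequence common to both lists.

Pick 2 (L1 #1, L2 #1); then 2 (L1 #2, L2 #4); then 2 (L1 #3, L2 #6); then 3 (L1 #4, L2 #7); then 3 (L1 #6, L2 #8); then 2 (L1 #8, L2 #9); then 3 (L1 #9, L2 #10); then 2 (L1 #10, L2 #11); then 3 (L1 #12, L2 #12); then 4 (L1 #15, L2 #13); all 10 values appear in both, in order. The LCS DP gives dp[15][13] = 10, so this is optimal.

10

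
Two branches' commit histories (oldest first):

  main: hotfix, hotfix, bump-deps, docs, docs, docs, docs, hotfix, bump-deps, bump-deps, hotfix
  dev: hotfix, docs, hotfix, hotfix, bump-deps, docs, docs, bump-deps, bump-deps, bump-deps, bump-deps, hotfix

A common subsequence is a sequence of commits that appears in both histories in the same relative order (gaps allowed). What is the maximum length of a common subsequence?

One common subsequence of length 8: hotfix (main #1, dev #3) → hotfix (main #2, dev #4) → bump-deps (main #3, dev #5) → docs (main #4, dev #6) → docs (main #5, dev #7) → bump-deps (main #9, dev #10) → bump-deps (main #10, dev #11) → hotfix (main #11, dev #12). Since dp[11][12] = 8, nothing longer is possible.

8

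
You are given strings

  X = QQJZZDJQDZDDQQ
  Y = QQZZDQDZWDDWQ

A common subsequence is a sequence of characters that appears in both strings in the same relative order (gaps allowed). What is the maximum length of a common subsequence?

11

One common subsequence of length 11: Q [1,1], Q [2,2], Z [4,3], Z [5,4], D [6,5], Q [8,6], D [9,7], Z [10,8], D [11,10], D [12,11], Q [14,13]. dp[14][13] = 11 confirms this is the maximum.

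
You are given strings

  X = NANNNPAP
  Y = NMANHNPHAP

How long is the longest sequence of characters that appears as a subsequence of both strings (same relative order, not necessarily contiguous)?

7

Let dp[i][j] be the LCS length of the first i characters of X and the first j characters of Y. dp[i][j] = dp[i-1][j-1]+1 when the i-th and j-th characters match, else max(dp[i-1][j], dp[i][j-1]).
    ·  N  M  A  N  H  N  P  H  A  P
 ·  0  0  0  0  0  0  0  0  0  0  0
 N  0  1  1  1  1  1  1  1  1  1  1
 A  0  1  1  2  2  2  2  2  2  2  2
 N  0  1  1  2  3  3  3  3  3  3  3
 N  0  1  1  2  3  3  4  4  4  4  4
 N  0  1  1  2  3  3  4  4  4  4  4
 P  0  1  1  2  3  3  4  5  5  5  5
 A  0  1  1  2  3  3  4  5  5  6  6
 P  0  1  1  2  3  3  4  5  5  6  7
dp[8][10] = 7. One LCS (by backtracking along matches): NANNPAP.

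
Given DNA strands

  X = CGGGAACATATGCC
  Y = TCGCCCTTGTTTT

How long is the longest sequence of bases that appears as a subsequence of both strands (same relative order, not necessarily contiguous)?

6

Pick C [1,2] → G [2,3] → C [7,6] → T [9,7] → T [11,8] → G [12,9]; all 6 bases appear in both, in order. dp[14][13] = 6 confirms this is the maximum.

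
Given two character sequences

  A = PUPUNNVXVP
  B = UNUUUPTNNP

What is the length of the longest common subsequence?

Pick U (A #2, B #5), then P (A #3, B #6), then N (A #5, B #8), then N (A #6, B #9), then P (A #10, B #10); all 5 characters appear in both, in order. Since dp[10][10] = 5, nothing longer is possible.

5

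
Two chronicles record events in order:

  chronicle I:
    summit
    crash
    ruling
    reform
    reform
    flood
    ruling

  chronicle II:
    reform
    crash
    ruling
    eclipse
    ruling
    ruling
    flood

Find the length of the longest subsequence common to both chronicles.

3

One common subsequence of length 3: crash at chronicle I[2]=chronicle II[2] → ruling at chronicle I[3]=chronicle II[6] → flood at chronicle I[6]=chronicle II[7]. The LCS DP gives dp[7][7] = 3, so this is optimal.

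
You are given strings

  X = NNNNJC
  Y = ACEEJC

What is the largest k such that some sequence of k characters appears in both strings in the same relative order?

2

Let dp[i][j] be the LCS length of the first i characters of X and the first j characters of Y. dp[i][j] = dp[i-1][j-1]+1 when the i-th and j-th characters match, else max(dp[i-1][j], dp[i][j-1]).
    ·  A  C  E  E  J  C
 ·  0  0  0  0  0  0  0
 N  0  0  0  0  0  0  0
 N  0  0  0  0  0  0  0
 N  0  0  0  0  0  0  0
 N  0  0  0  0  0  0  0
 J  0  0  0  0  0  1  1
 C  0  0  1  1  1  1  2
dp[6][6] = 2. One LCS (by backtracking along matches): JC.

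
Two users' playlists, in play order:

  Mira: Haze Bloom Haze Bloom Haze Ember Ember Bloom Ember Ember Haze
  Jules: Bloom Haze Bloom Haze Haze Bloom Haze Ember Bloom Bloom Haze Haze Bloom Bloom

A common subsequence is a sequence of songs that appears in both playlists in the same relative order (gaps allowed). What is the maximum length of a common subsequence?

8

Pick Haze at Mira[1]=Jules[2], then Bloom at Mira[2]=Jules[3], then Haze at Mira[3]=Jules[5], then Bloom at Mira[4]=Jules[6], then Haze at Mira[5]=Jules[7], then Ember at Mira[6]=Jules[8], then Bloom at Mira[8]=Jules[10], then Haze at Mira[11]=Jules[12]; all 8 songs appear in both, in order. The LCS DP gives dp[11][14] = 8, so this is optimal.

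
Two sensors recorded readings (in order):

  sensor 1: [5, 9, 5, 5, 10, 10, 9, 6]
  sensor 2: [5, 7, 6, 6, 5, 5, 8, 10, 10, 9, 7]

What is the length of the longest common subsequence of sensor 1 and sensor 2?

6

Let dp[i][j] be the LCS length of the first i values of sensor 1 and the first j values of sensor 2. dp[i][j] = dp[i-1][j-1]+1 when the i-th and j-th values match, else max(dp[i-1][j], dp[i][j-1]).
    ·  5  7  6  6  5  5  8 10 10  9  7
 ·  0  0  0  0  0  0  0  0  0  0  0  0
 5  0  1  1  1  1  1  1  1  1  1  1  1
 9  0  1  1  1  1  1  1  1  1  1  2  2
 5  0  1  1  1  1  2  2  2  2  2  2  2
 5  0  1  1  1  1  2  3  3  3  3  3  3
10  0  1  1  1  1  2  3  3  4  4  4  4
10  0  1  1  1  1  2  3  3  4  5  5  5
 9  0  1  1  1  1  2  3  3  4  5  6  6
 6  0  1  1  2  2  2  3  3  4  5  6  6
dp[8][11] = 6. One LCS (by backtracking along matches): 5, 5, 5, 10, 10, 9.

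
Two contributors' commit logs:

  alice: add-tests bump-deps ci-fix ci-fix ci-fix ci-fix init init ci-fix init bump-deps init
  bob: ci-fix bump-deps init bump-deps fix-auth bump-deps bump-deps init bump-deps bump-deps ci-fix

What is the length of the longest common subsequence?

Taking bump-deps (alice #2, bob #2), then init (alice #7, bob #3), then init (alice #8, bob #8), then ci-fix (alice #9, bob #11) gives a common subsequence of length 4. dp[12][11] = 4 confirms this is the maximum.

4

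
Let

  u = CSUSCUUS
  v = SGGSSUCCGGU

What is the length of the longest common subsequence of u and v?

4

Taking S at u[2]=v[5]; then U at u[3]=v[6]; then C at u[5]=v[8]; then U at u[7]=v[11] gives a common subsequence of length 4. The LCS DP gives dp[8][11] = 4, so this is optimal.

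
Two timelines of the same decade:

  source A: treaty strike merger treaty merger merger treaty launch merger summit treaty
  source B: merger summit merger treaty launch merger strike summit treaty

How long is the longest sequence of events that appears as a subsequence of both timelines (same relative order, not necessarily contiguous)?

7

Taking merger (source A #3, source B #1); then merger (source A #6, source B #3); then treaty (source A #7, source B #4); then launch (source A #8, source B #5); then merger (source A #9, source B #6); then summit (source A #10, source B #8); then treaty (source A #11, source B #9) gives a common subsequence of length 7. dp[11][9] = 7 confirms this is the maximum.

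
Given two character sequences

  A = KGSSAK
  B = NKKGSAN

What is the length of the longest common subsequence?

One common subsequence of length 4: K (A #1, B #3), then G (A #2, B #4), then S (A #4, B #5), then A (A #5, B #6). The LCS DP gives dp[6][7] = 4, so this is optimal.

4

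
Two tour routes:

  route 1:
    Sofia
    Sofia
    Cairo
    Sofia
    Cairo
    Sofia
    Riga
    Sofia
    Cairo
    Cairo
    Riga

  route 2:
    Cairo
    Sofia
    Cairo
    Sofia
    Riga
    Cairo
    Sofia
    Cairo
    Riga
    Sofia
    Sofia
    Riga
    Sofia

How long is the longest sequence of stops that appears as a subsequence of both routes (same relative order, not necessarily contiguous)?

8

Taking Sofia at route 1[1]=route 2[2]; then Sofia at route 1[2]=route 2[4]; then Cairo at route 1[3]=route 2[6]; then Sofia at route 1[4]=route 2[7]; then Cairo at route 1[5]=route 2[8]; then Sofia at route 1[6]=route 2[11]; then Riga at route 1[7]=route 2[12]; then Sofia at route 1[8]=route 2[13] gives a common subsequence of length 8. dp[11][13] = 8 confirms this is the maximum.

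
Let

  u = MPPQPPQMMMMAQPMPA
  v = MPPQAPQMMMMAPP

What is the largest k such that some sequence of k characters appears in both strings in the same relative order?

Taking M at u[1]=v[1]; then P at u[2]=v[2]; then P at u[3]=v[3]; then Q at u[4]=v[4]; then P at u[6]=v[6]; then Q at u[7]=v[7]; then M at u[8]=v[8]; then M at u[9]=v[9]; then M at u[10]=v[10]; then M at u[11]=v[11]; then A at u[12]=v[12]; then P at u[14]=v[13]; then P at u[16]=v[14] gives a common subsequence of length 13. dp[17][14] = 13 confirms this is the maximum.

13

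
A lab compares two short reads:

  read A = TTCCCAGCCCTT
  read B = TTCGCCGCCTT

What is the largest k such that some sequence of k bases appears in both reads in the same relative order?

10

Pick T [1,1]; then T [2,2]; then C [3,3]; then C [4,5]; then C [5,6]; then G [7,7]; then C [9,8]; then C [10,9]; then T [11,10]; then T [12,11]; all 10 bases appear in both, in order. dp[12][11] = 10 confirms this is the maximum.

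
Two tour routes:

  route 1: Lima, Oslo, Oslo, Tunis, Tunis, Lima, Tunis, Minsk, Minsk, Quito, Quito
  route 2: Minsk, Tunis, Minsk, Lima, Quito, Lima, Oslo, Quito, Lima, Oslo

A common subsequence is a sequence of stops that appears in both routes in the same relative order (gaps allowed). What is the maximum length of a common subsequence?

Pick Tunis (route 1 #4, route 2 #2), then Lima (route 1 #6, route 2 #4), then Quito (route 1 #10, route 2 #5), then Quito (route 1 #11, route 2 #8); all 4 stops appear in both, in order. dp[11][10] = 4 confirms this is the maximum.

4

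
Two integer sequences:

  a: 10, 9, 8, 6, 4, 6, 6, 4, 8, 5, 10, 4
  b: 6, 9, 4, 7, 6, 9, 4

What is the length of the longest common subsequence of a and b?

Pick 9 at a[2]=b[2], then 4 at a[5]=b[3], then 6 at a[6]=b[5], then 4 at a[12]=b[7]; all 4 values appear in both, in order. The LCS DP gives dp[12][7] = 4, so this is optimal.

4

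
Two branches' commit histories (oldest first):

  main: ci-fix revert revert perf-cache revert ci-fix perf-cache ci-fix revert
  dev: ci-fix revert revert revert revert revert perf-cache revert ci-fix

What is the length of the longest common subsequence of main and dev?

One common subsequence of length 6: ci-fix (main #1, dev #1), then revert (main #2, dev #5), then revert (main #3, dev #6), then perf-cache (main #4, dev #7), then revert (main #5, dev #8), then ci-fix (main #8, dev #9), and the DP table's final entry dp[9][9] is also 6, so no common subsequence is longer.

6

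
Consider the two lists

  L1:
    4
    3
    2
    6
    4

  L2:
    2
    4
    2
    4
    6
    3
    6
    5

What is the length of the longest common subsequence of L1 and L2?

3

Let dp[i][j] be the LCS length of the first i values of L1 and the first j values of L2. dp[i][j] = dp[i-1][j-1]+1 when the i-th and j-th values match, else max(dp[i-1][j], dp[i][j-1]).
    ·  2  4  2  4  6  3  6  5
 ·  0  0  0  0  0  0  0  0  0
 4  0  0  1  1  1  1  1  1  1
 3  0  0  1  1  1  1  2  2  2
 2  0  1  1  2  2  2  2  2  2
 6  0  1  1  2  2  3  3  3  3
 4  0  1  2  2  3  3  3  3  3
dp[5][8] = 3. One LCS (by backtracking along matches): 4, 3, 6.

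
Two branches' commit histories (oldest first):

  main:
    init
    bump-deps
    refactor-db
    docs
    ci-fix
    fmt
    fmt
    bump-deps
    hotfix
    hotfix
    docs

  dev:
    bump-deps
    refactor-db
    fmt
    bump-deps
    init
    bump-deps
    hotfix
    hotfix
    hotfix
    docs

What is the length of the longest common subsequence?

7

Match bump-deps at main[2]=dev[1] → refactor-db at main[3]=dev[2] → fmt at main[6]=dev[3] → bump-deps at main[8]=dev[6] → hotfix at main[9]=dev[8] → hotfix at main[10]=dev[9] → docs at main[11]=dev[10] — 7 commits in the same relative order in both. dp[11][10] = 7 confirms this is the maximum.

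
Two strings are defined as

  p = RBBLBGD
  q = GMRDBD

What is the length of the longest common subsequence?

Pick R [1,3]; then B [5,5]; then D [7,6]; all 3 characters appear in both, in order. Since dp[7][6] = 3, nothing longer is possible.

3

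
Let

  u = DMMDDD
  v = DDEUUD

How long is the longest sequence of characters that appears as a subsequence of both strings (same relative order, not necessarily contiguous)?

3

Let dp[i][j] be the LCS length of the first i characters of u and the first j characters of v. dp[i][j] = dp[i-1][j-1]+1 when the i-th and j-th characters match, else max(dp[i-1][j], dp[i][j-1]).
    ·  D  D  E  U  U  D
 ·  0  0  0  0  0  0  0
 D  0  1  1  1  1  1  1
 M  0  1  1  1  1  1  1
 M  0  1  1  1  1  1  1
 D  0  1  2  2  2  2  2
 D  0  1  2  2  2  2  3
 D  0  1  2  2  2  2  3
dp[6][6] = 3. One LCS (by backtracking along matches): DDD.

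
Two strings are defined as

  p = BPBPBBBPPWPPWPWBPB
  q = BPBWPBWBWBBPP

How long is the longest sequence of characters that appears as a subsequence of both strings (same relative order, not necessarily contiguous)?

9

Match B [1,1] → P [2,2] → B [3,3] → P [4,5] → B [5,8] → B [6,10] → B [7,11] → P [14,12] → P [17,13] — 9 characters in the same relative order in both, and the DP table's final entry dp[18][13] is also 9, so no common subsequence is longer.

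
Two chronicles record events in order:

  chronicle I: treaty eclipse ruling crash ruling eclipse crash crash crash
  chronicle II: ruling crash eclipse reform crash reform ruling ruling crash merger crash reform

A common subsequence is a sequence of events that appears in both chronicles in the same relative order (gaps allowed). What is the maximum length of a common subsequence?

6

One common subsequence of length 6: ruling [3,1], crash [4,2], eclipse [6,3], crash [7,5], crash [8,9], crash [9,11]. The LCS DP gives dp[9][12] = 6, so this is optimal.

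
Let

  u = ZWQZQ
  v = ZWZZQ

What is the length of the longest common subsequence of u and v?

4

Let dp[i][j] be the LCS length of the first i characters of u and the first j characters of v. dp[i][j] = dp[i-1][j-1]+1 when the i-th and j-th characters match, else max(dp[i-1][j], dp[i][j-1]).
    ·  Z  W  Z  Z  Q
 ·  0  0  0  0  0  0
 Z  0  1  1  1  1  1
 W  0  1  2  2  2  2
 Q  0  1  2  2  2  3
 Z  0  1  2  3  3  3
 Q  0  1  2  3  3  4
dp[5][5] = 4. One LCS (by backtracking along matches): ZWZQ.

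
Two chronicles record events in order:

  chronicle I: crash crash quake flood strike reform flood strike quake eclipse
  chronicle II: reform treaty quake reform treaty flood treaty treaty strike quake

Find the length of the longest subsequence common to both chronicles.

5

Taking quake at chronicle I[3]=chronicle II[3], then reform at chronicle I[6]=chronicle II[4], then flood at chronicle I[7]=chronicle II[6], then strike at chronicle I[8]=chronicle II[9], then quake at chronicle I[9]=chronicle II[10] gives a common subsequence of length 5. Since dp[10][10] = 5, nothing longer is possible.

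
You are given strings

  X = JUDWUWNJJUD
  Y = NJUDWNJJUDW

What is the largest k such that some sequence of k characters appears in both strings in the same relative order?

Let dp[i][j] be the LCS length of the first i characters of X and the first j characters of Y. dp[i][j] = dp[i-1][j-1]+1 when the i-th and j-th characters match, else max(dp[i-1][j], dp[i][j-1]).
    ·  N  J  U  D  W  N  J  J  U  D  W
 ·  0  0  0  0  0  0  0  0  0  0  0  0
 J  0  0  1  1  1  1  1  1  1  1  1  1
 U  0  0  1  2  2  2  2  2  2  2  2  2
 D  0  0  1  2  3  3  3  3  3  3  3  3
 W  0  0  1  2  3  4  4  4  4  4  4  4
 U  0  0  1  2  3  4  4  4  4  5  5  5
 W  0  0  1  2  3  4  4  4  4  5  5  6
 N  0  1  1  2  3  4  5  5  5  5  5  6
 J  0  1  2  2  3  4  5  6  6  6  6  6
 J  0  1  2  2  3  4  5  6  7  7  7  7
 U  0  1  2  3  3  4  5  6  7  8  8  8
 D  0  1  2  3  4  4  5  6  7  8  9  9
dp[11][11] = 9. One LCS (by backtracking along matches): JUDWNJJUD.

9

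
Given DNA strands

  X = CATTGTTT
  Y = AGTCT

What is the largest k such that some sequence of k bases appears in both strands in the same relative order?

4

Let dp[i][j] be the LCS length of the first i bases of X and the first j bases of Y. dp[i][j] = dp[i-1][j-1]+1 when the i-th and j-th bases match, else max(dp[i-1][j], dp[i][j-1]).
    ·  A  G  T  C  T
 ·  0  0  0  0  0  0
 C  0  0  0  0  1  1
 A  0  1  1  1  1  1
 T  0  1  1  2  2  2
 T  0  1  1  2  2  3
 G  0  1  2  2  2  3
 T  0  1  2  3  3  3
 T  0  1  2  3  3  4
 T  0  1  2  3  3  4
dp[8][5] = 4. One LCS (by backtracking along matches): AGTT.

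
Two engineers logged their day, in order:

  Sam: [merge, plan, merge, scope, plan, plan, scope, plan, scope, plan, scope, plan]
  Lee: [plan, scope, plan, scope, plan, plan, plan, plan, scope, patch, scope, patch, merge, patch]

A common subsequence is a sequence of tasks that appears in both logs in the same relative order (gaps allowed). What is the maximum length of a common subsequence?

7

Match plan [2,3], scope [4,4], plan [5,6], plan [6,7], plan [8,8], scope [9,9], scope [11,11] — 7 tasks in the same relative order in both. The LCS DP gives dp[12][14] = 7, so this is optimal.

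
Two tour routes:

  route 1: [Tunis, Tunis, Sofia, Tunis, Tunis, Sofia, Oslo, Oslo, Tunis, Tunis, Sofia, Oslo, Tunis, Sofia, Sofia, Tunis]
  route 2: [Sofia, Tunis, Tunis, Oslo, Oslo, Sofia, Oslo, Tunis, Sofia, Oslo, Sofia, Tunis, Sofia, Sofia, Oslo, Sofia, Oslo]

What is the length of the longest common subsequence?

11

Pick Sofia at route 1[3]=route 2[1], then Tunis at route 1[4]=route 2[2], then Tunis at route 1[5]=route 2[3], then Sofia at route 1[6]=route 2[6], then Oslo at route 1[8]=route 2[7], then Tunis at route 1[10]=route 2[8], then Sofia at route 1[11]=route 2[9], then Oslo at route 1[12]=route 2[10], then Tunis at route 1[13]=route 2[12], then Sofia at route 1[14]=route 2[14], then Sofia at route 1[15]=route 2[16]; all 11 stops appear in both, in order. Since dp[16][17] = 11, nothing longer is possible.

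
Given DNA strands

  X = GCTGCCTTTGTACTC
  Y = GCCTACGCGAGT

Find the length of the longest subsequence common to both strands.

8

Taking G [1,1]; then C [2,3]; then T [3,4]; then G [4,7]; then C [6,8]; then G [10,9]; then A [12,10]; then T [14,12] gives a common subsequence of length 8. The LCS DP gives dp[15][12] = 8, so this is optimal.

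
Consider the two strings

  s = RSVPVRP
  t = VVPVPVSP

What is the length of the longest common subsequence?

One common subsequence of length 4: V [3,4], P [4,5], V [5,6], P [7,8]. The LCS DP gives dp[7][8] = 4, so this is optimal.

4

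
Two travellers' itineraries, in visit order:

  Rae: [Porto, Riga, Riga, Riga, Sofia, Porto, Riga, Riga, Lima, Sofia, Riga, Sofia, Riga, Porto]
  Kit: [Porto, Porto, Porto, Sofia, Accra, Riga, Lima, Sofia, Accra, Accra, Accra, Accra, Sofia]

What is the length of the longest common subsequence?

6

Taking Porto at Rae[1]=Kit[3], Sofia at Rae[5]=Kit[4], Riga at Rae[8]=Kit[6], Lima at Rae[9]=Kit[7], Sofia at Rae[10]=Kit[8], Sofia at Rae[12]=Kit[13] gives a common subsequence of length 6, and the DP table's final entry dp[14][13] is also 6, so no common subsequence is longer.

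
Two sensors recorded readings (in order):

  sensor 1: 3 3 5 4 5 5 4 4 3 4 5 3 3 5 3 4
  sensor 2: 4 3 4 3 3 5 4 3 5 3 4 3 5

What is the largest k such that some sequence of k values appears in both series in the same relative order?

Taking 3 [1,4] → 3 [2,5] → 5 [3,6] → 4 [4,7] → 5 [6,9] → 3 [9,10] → 4 [10,11] → 3 [13,12] → 5 [14,13] gives a common subsequence of length 9. Since dp[16][13] = 9, nothing longer is possible.

9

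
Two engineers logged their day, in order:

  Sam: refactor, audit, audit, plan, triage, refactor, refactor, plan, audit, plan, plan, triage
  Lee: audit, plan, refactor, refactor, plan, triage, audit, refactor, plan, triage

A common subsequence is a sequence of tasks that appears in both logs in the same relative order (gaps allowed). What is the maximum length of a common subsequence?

8

Pick audit (Sam #3, Lee #1) → plan (Sam #4, Lee #2) → refactor (Sam #6, Lee #3) → refactor (Sam #7, Lee #4) → plan (Sam #8, Lee #5) → audit (Sam #9, Lee #7) → plan (Sam #11, Lee #9) → triage (Sam #12, Lee #10); all 8 tasks appear in both, in order. The LCS DP gives dp[12][10] = 8, so this is optimal.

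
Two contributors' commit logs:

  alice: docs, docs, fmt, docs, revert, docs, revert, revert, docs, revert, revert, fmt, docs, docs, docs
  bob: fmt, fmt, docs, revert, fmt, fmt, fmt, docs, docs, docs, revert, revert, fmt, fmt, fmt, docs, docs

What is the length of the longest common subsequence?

10

Match docs [1,3] → fmt [3,7] → docs [4,8] → docs [6,9] → docs [9,10] → revert [10,11] → revert [11,12] → fmt [12,15] → docs [14,16] → docs [15,17] — 10 commits in the same relative order in both. dp[15][17] = 10 confirms this is the maximum.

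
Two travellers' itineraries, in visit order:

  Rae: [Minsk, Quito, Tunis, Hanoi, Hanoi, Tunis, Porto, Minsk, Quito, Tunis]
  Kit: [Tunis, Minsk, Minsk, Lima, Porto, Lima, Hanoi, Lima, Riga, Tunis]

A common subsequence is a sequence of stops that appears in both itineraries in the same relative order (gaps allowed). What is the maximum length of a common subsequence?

3

Pick Minsk [1,3], then Hanoi [4,7], then Tunis [10,10]; all 3 stops appear in both, in order. dp[10][10] = 3 confirms this is the maximum.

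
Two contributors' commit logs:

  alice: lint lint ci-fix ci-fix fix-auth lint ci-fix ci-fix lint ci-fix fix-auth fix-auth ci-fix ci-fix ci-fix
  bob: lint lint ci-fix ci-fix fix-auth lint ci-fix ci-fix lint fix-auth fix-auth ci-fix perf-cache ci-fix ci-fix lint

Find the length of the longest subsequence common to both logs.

14

Pick lint [1,1] → lint [2,2] → ci-fix [3,3] → ci-fix [4,4] → fix-auth [5,5] → lint [6,6] → ci-fix [7,7] → ci-fix [8,8] → lint [9,9] → fix-auth [11,10] → fix-auth [12,11] → ci-fix [13,12] → ci-fix [14,14] → ci-fix [15,15]; all 14 commits appear in both, in order. Since dp[15][16] = 14, nothing longer is possible.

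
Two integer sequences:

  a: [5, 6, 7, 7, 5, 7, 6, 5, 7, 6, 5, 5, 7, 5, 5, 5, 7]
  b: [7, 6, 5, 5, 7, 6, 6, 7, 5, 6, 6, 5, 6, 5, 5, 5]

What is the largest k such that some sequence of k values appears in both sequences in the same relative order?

10

Match 5 (a #1, b #4) → 6 (a #2, b #7) → 7 (a #4, b #8) → 5 (a #5, b #9) → 6 (a #7, b #11) → 5 (a #8, b #12) → 6 (a #10, b #13) → 5 (a #14, b #14) → 5 (a #15, b #15) → 5 (a #16, b #16) — 10 values in the same relative order in both, and the DP table's final entry dp[17][16] is also 10, so no common subsequence is longer.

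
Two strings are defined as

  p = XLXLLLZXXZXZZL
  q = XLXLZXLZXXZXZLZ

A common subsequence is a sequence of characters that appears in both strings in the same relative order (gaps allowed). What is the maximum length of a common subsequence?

12

Match X [1,1], then L [2,2], then X [3,3], then L [4,4], then L [6,7], then Z [7,8], then X [8,9], then X [9,10], then Z [10,11], then X [11,12], then Z [12,13], then Z [13,15] — 12 characters in the same relative order in both. dp[14][15] = 12 confirms this is the maximum.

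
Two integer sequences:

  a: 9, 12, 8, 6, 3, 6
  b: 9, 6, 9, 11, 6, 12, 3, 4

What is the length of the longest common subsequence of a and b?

Let dp[i][j] be the LCS length of the first i values of a and the first j values of b. dp[i][j] = dp[i-1][j-1]+1 when the i-th and j-th values match, else max(dp[i-1][j], dp[i][j-1]).
    ·  9  6  9 11  6 12  3  4
 ·  0  0  0  0  0  0  0  0  0
 9  0  1  1  1  1  1  1  1  1
12  0  1  1  1  1  1  2  2  2
 8  0  1  1  1  1  1  2  2  2
 6  0  1  2  2  2  2  2  2  2
 3  0  1  2  2  2  2  2  3  3
 6  0  1  2  2  2  3  3  3  3
dp[6][8] = 3. One LCS (by backtracking along matches): 9, 12, 3.

3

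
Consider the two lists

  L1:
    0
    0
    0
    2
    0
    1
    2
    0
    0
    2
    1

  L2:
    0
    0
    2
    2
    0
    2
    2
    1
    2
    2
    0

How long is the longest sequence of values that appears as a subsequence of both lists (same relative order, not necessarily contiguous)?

7

Match 0 at L1[1]=L2[1], then 0 at L1[2]=L2[2], then 0 at L1[3]=L2[5], then 2 at L1[4]=L2[7], then 1 at L1[6]=L2[8], then 2 at L1[7]=L2[10], then 0 at L1[9]=L2[11] — 7 values in the same relative order in both. The LCS DP gives dp[11][11] = 7, so this is optimal.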